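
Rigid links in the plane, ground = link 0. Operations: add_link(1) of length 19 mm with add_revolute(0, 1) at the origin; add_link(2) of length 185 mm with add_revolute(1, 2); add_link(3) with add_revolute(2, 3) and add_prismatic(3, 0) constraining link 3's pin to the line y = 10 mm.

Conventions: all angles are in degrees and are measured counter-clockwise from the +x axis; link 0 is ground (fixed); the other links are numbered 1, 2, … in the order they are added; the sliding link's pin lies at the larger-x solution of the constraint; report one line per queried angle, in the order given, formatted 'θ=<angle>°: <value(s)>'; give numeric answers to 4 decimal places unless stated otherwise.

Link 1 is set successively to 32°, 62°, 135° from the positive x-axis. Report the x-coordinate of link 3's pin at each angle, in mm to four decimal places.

geometry: r = 19 mm, L = 185 mm, e = 10 mm
θ=32°: crank pin P = (r cos θ, r sin θ) = (16.112914, 10.068466)
θ=32°: h = r sin θ − e = 10.068466 − 10 = 0.068466
θ=32°: x = r cos θ + √(L² − h²) = 16.112914 + 184.999987 = 201.112901
θ=62°: crank pin P = (r cos θ, r sin θ) = (8.919960, 16.776004)
θ=62°: h = r sin θ − e = 16.776004 − 10 = 6.776004
θ=62°: x = r cos θ + √(L² − h²) = 8.919960 + 184.875866 = 193.795826
θ=135°: crank pin P = (r cos θ, r sin θ) = (-13.435029, 13.435029)
θ=135°: h = r sin θ − e = 13.435029 − 10 = 3.435029
θ=135°: x = r cos θ + √(L² − h²) = -13.435029 + 184.968107 = 171.533078

θ=32°: 201.1129
θ=62°: 193.7958
θ=135°: 171.5331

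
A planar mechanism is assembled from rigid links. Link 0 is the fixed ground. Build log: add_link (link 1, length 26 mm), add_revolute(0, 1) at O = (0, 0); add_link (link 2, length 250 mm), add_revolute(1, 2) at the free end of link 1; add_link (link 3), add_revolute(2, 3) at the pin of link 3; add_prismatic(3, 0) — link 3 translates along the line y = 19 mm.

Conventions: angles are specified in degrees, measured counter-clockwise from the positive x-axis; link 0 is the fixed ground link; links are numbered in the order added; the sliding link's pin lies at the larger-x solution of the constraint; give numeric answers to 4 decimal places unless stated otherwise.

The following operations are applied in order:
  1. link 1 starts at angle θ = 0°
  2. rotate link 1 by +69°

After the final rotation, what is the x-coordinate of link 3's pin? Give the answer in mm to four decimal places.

geometry: r = 26 mm, L = 250 mm, e = 19 mm; θ starts at 0°
rotate link 1 by +69°: θ ← 0° +69° = 69°
crank pin P = (r cos θ, r sin θ) = (9.317567, 24.273091)
h = r sin θ − e = 24.273091 − 19 = 5.273091
x = r cos θ + √(L² − h²) = 9.317567 + 249.944383 = 259.261950

259.2619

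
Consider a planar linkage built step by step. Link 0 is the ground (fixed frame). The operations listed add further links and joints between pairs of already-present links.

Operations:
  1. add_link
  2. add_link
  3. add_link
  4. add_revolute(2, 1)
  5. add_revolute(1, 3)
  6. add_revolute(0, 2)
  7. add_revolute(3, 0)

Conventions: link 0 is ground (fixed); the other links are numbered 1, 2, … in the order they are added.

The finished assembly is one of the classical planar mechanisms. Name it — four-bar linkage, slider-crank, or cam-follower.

links: 4 (incl. ground); joints: 4 revolute, 0 prismatic, 0 higher (cam) pair, forming one closed loop
4 links in a single 4R loop → four-bar linkage

four-bar linkage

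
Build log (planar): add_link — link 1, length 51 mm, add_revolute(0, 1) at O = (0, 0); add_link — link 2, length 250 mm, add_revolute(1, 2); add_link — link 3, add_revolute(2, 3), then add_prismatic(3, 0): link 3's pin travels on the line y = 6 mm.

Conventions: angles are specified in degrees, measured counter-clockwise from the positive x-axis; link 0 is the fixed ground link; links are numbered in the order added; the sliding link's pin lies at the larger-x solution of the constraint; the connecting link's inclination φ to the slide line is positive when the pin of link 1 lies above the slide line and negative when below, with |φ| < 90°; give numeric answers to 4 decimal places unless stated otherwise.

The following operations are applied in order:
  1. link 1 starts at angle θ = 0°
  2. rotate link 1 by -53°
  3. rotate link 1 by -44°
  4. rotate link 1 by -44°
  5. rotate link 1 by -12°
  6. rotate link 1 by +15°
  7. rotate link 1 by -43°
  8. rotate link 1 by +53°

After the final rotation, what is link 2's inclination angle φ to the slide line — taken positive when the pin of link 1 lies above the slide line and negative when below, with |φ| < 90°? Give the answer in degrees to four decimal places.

geometry: r = 51 mm, L = 250 mm, e = 6 mm; θ starts at 0°
rotate link 1 by -53°: θ ← 0° -53° = -53°
rotate link 1 by -44°: θ ← -53° -44° = -97°
rotate link 1 by -44°: θ ← -97° -44° = -141°
rotate link 1 by -12°: θ ← -141° -12° = -153°
rotate link 1 by +15°: θ ← -153° +15° = -138°
rotate link 1 by -43°: θ ← -138° -43° = -181°
rotate link 1 by +53°: θ ← -181° +53° = -128°
h = r sin θ − e = -40.188548 − 6 = -46.188548
sin φ = h / L = -46.188548 / 250 = -0.18475419
φ = arcsin(-0.18475419) = -10.646802°

-10.6468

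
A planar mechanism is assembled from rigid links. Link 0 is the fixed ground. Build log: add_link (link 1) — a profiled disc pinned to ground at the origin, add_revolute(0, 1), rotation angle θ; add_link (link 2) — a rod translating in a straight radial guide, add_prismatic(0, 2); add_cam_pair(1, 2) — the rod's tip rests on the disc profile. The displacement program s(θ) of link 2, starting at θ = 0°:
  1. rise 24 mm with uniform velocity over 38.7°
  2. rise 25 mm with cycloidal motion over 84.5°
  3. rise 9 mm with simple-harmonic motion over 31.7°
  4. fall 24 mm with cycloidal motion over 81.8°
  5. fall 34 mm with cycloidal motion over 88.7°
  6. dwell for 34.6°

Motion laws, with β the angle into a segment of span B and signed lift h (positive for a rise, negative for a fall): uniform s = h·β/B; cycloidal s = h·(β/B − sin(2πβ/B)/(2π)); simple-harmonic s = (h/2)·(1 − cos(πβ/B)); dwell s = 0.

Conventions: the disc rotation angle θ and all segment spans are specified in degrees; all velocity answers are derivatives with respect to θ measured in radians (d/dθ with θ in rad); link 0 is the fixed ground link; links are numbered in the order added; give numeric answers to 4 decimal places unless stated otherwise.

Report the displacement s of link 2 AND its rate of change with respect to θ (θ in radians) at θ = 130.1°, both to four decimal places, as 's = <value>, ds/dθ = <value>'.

seg 1 [0°–38.7°] uniform, h=24: full span → s += 24 → s = 24.0000
seg 2 [38.7°–123.2°] cycloidal, h=25: full span → s += 25 → s = 49.0000
seg 3 [123.2°–154.9°] simple-harmonic, h=9: θ=130.1° here. β=6.9, B=31.7. 9/2·(1 − cos(π·0.2177)) = 1.0117 → s = 50.0117
velocity in seg [123.2°–154.9°] (simple-harmonic), θ in radians: β = 6.9° = 0.1204 rad, B = 31.7° = 0.5533 rad; ds/dθ = (πh/(2B)) sin(πβ/B) = (π·9/(2·0.5533)) sin(π·0.2177) = 16.142666 mm/rad

s = 50.0117, ds/dθ = 16.1427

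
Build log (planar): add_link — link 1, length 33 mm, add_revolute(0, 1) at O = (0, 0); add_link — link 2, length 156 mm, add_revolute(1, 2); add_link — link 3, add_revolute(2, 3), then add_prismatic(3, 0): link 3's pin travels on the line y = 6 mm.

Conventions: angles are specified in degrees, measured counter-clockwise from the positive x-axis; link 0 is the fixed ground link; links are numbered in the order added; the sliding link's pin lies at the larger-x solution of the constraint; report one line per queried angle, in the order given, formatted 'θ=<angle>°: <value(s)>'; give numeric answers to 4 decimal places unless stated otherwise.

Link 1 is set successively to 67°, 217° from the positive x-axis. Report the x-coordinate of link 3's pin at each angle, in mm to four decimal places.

geometry: r = 33 mm, L = 156 mm, e = 6 mm
θ=67°: crank pin P = (r cos θ, r sin θ) = (12.894127, 30.376660)
θ=67°: h = r sin θ − e = 30.376660 − 6 = 24.376660
θ=67°: x = r cos θ + √(L² − h²) = 12.894127 + 154.083673 = 166.977801
θ=217°: crank pin P = (r cos θ, r sin θ) = (-26.354972, -19.859896)
θ=217°: h = r sin θ − e = -19.859896 − 6 = -25.859896
θ=217°: x = r cos θ + √(L² − h²) = -26.354972 + 153.841691 = 127.486719

θ=67°: 166.9778
θ=217°: 127.4867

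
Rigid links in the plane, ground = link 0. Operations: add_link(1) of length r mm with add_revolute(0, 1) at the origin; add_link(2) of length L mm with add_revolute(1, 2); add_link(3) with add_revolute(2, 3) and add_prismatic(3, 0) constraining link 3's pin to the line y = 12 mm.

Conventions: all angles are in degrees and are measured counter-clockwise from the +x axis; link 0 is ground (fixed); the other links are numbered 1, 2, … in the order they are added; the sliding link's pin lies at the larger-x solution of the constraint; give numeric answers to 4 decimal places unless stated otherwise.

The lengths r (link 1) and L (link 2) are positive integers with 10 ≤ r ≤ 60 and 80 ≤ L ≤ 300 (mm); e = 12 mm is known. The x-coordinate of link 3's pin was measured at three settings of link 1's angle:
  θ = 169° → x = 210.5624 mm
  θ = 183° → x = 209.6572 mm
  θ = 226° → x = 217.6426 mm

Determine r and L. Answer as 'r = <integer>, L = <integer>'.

constraint per measurement: (x − r cos θ)² + (r sin θ − e)² = L²
subtracting the θ₁ and θ₂ equations cancels the r² and L² terms:
r = (x₁² − x₂²) / (2[(x₁cos θ₁ + e sin θ₁) − (x₂cos θ₂ + e sin θ₂)]) = 34.0002 → r = 34
L² = (x₁ − r cos θ₁)² + (r sin θ₁ − e)² = 59536.0009 → L = 244.0000 → L = 244
check at θ₃=226°: x = 217.6426 (printed 217.6426) ✓

r = 34, L = 244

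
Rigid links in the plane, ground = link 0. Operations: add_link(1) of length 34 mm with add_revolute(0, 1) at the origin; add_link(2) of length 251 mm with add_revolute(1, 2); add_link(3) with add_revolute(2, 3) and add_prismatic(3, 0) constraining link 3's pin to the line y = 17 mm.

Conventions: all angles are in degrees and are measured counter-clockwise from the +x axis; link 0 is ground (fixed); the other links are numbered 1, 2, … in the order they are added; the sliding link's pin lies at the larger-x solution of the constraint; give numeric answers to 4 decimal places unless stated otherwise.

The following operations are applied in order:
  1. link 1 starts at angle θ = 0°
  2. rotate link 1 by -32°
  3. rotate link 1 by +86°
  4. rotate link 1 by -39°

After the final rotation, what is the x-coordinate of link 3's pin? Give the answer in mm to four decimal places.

geometry: r = 34 mm, L = 251 mm, e = 17 mm; θ starts at 0°
rotate link 1 by -32°: θ ← 0° -32° = -32°
rotate link 1 by +86°: θ ← -32° +86° = 54°
rotate link 1 by -39°: θ ← 54° -39° = 15°
crank pin P = (r cos θ, r sin θ) = (32.841478, 8.799848)
h = r sin θ − e = 8.799848 − 17 = -8.200152
x = r cos θ + √(L² − h²) = 32.841478 + 250.866015 = 283.707493

283.7075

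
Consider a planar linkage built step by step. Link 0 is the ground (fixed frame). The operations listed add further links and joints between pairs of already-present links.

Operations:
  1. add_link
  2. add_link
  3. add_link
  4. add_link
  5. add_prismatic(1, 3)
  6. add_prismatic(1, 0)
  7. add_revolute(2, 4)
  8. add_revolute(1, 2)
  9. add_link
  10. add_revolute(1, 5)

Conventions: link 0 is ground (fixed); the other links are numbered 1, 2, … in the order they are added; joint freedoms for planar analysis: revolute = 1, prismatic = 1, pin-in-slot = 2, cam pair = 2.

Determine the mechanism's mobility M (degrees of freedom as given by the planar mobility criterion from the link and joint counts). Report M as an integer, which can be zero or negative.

(L,J1,J2)=(1,0,0); link0 fixed
link1: (2,0,0)
link2: (3,0,0)
link3: (4,0,0)
link4: (5,0,0)
P 1-3 [J1]: (5,1,0)
P 1-0 [J1]: (5,2,0)
R 2-4 [J1]: (5,3,0)
R 1-2 [J1]: (5,4,0)
link5: (6,4,0)
R 1-5 [J1]: (6,5,0)
Grübler: 3·5 − 2·5 − 0 = 5

M = 5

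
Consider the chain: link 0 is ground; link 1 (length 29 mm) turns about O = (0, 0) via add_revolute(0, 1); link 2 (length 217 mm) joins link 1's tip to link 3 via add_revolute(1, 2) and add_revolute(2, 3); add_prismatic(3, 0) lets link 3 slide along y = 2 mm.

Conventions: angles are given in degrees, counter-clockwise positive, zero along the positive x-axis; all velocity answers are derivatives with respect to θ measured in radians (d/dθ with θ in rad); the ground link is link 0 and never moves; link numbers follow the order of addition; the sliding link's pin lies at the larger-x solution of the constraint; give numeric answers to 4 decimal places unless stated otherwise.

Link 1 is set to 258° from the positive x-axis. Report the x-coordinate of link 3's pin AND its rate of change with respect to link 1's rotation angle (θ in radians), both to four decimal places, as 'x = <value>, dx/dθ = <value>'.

geometry: r = 29 mm, L = 217 mm, e = 2 mm
crank pin P = (r cos θ, r sin θ) = (-6.029439, -28.366280)
h = r sin θ − e = -28.366280 − 2 = -30.366280
x = r cos θ + √(L² − h²) = -6.029439 + 214.864816 = 208.835377
dx/dθ = −r sin θ − h·r cos θ/√(L² − h²) (θ in radians; h = -30.366280) = 27.514156

x = 208.8354, dx/dθ = 27.5142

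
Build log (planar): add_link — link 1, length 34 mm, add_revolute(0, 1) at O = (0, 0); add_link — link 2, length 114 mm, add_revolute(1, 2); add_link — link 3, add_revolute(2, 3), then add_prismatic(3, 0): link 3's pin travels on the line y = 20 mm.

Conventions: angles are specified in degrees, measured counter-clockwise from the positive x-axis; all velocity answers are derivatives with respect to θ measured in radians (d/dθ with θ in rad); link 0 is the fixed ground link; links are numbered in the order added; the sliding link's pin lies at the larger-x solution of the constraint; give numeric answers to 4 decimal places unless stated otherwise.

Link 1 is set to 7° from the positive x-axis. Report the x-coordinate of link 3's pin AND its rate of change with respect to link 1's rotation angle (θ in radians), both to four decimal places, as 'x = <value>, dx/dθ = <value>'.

geometry: r = 34 mm, L = 114 mm, e = 20 mm
crank pin P = (r cos θ, r sin θ) = (33.746569, 4.143558)
h = r sin θ − e = 4.143558 − 20 = -15.856442
x = r cos θ + √(L² − h²) = 33.746569 + 112.891865 = 146.638434
dx/dθ = −r sin θ − h·r cos θ/√(L² − h²) (θ in radians; h = -15.856442) = 0.596381

x = 146.6384, dx/dθ = 0.5964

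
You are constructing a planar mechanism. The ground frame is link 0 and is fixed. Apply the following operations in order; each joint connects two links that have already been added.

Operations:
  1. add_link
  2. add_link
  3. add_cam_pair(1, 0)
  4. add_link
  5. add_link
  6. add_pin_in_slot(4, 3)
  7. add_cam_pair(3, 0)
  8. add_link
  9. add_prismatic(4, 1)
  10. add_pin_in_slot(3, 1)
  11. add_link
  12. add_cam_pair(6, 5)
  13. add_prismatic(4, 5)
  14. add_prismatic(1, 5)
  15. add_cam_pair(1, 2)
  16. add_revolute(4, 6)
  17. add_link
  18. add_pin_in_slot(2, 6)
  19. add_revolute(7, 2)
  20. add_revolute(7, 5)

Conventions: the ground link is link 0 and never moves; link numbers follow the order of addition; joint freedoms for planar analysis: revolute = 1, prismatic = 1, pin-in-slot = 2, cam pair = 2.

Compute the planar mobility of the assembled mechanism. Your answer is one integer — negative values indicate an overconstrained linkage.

L=1 J1=0 J2=0
add link → L=2 J1=0 J2=0
add link → L=3 J1=0 J2=0
C@1,0 dof=2 J2 → L=3 J1=0 J2=1
add link → L=4 J1=0 J2=1
add link → L=5 J1=0 J2=1
PS@4,3 dof=2 J2 → L=5 J1=0 J2=2
C@3,0 dof=2 J2 → L=5 J1=0 J2=3
add link → L=6 J1=0 J2=3
P@4,1 dof=1 J1 → L=6 J1=1 J2=3
PS@3,1 dof=2 J2 → L=6 J1=1 J2=4
add link → L=7 J1=1 J2=4
C@6,5 dof=2 J2 → L=7 J1=1 J2=5
P@4,5 dof=1 J1 → L=7 J1=2 J2=5
P@1,5 dof=1 J1 → L=7 J1=3 J2=5
C@1,2 dof=2 J2 → L=7 J1=3 J2=6
R@4,6 dof=1 J1 → L=7 J1=4 J2=6
add link → L=8 J1=4 J2=6
PS@2,6 dof=2 J2 → L=8 J1=4 J2=7
R@7,2 dof=1 J1 → L=8 J1=5 J2=7
R@7,5 dof=1 J1 → L=8 J1=6 J2=7
M=3(L−1)−2J1−J2=3·7−2·6−7=2

M = 2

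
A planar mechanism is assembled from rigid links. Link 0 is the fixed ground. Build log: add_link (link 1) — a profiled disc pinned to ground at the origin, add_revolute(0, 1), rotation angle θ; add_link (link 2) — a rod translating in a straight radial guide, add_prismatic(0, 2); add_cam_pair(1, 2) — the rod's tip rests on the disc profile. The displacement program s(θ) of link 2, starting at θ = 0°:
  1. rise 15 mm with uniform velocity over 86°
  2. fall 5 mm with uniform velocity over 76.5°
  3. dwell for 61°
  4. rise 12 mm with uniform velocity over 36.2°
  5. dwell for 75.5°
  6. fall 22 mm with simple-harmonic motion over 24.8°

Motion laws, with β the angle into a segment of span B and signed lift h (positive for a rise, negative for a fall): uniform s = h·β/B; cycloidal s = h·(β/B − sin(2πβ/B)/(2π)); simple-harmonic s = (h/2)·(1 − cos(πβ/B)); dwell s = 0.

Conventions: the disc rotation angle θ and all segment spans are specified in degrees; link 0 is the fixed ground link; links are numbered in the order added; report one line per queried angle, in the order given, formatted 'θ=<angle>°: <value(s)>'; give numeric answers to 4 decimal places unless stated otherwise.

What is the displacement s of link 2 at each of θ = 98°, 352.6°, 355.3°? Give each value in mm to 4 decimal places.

seg 1 [0°–86°] uniform, h=15: full span → s += 15 → s = 15.0000
seg 2 [86°–162.5°] uniform, h=-5: θ=98° here. β=12, B=76.5. -5·12/76.5 = -0.7843 → s = 14.2157
seg 2 [86°–162.5°] uniform, h=-5: full span → s += -5 → s = 10.0000
seg 3 [162.5°–223.5°] dwell: s stays 10.0000
seg 4 [223.5°–259.7°] uniform, h=12: full span → s += 12 → s = 22.0000
seg 5 [259.7°–335.2°] dwell: s stays 22.0000
seg 6 [335.2°–360°] simple-harmonic, h=-22: θ=352.6° here. β=17.4, B=24.8. -22/2·(1 − cos(π·0.7016)) = -17.5106 → s = 4.4894
seg 6 [335.2°–360°] simple-harmonic, h=-22: θ=355.3° here. β=20.1, B=24.8. -22/2·(1 − cos(π·0.8105)) = -20.1073 → s = 1.8927

θ=98°: 14.2157
θ=352.6°: 4.4894
θ=355.3°: 1.8927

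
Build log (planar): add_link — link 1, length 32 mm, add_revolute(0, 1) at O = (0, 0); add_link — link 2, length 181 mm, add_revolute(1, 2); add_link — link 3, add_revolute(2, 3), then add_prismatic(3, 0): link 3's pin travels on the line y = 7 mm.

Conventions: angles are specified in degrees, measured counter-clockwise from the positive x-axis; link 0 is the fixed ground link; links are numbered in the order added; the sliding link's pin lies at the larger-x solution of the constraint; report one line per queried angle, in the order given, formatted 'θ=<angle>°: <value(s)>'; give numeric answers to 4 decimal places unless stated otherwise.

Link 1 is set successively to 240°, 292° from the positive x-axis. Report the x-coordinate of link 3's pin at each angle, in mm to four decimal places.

geometry: r = 32 mm, L = 181 mm, e = 7 mm
θ=240°: crank pin P = (r cos θ, r sin θ) = (-16.000000, -27.712813)
θ=240°: h = r sin θ − e = -27.712813 − 7 = -34.712813
θ=240°: x = r cos θ + √(L² − h²) = -16.000000 + 177.640144 = 161.640144
θ=292°: crank pin P = (r cos θ, r sin θ) = (11.987411, -29.669883)
θ=292°: h = r sin θ − e = -29.669883 − 7 = -36.669883
θ=292°: x = r cos θ + √(L² − h²) = 11.987411 + 177.246494 = 189.233905

θ=240°: 161.6401
θ=292°: 189.2339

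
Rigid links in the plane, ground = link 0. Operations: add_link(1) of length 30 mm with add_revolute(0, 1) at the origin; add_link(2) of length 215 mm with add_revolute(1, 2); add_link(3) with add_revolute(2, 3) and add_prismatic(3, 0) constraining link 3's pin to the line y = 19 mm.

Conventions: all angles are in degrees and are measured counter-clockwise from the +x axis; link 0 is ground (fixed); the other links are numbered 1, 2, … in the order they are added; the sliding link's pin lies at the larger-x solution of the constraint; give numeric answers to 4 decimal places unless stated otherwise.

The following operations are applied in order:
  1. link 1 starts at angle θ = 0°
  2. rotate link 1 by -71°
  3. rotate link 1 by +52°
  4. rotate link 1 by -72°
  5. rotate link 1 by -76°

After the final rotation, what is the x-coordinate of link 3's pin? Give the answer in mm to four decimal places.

geometry: r = 30 mm, L = 215 mm, e = 19 mm; θ starts at 0°
rotate link 1 by -71°: θ ← 0° -71° = -71°
rotate link 1 by +52°: θ ← -71° +52° = -19°
rotate link 1 by -72°: θ ← -19° -72° = -91°
rotate link 1 by -76°: θ ← -91° -76° = -167°
crank pin P = (r cos θ, r sin θ) = (-29.231102, -6.748532)
h = r sin θ − e = -6.748532 − 19 = -25.748532
x = r cos θ + √(L² − h²) = -29.231102 + 213.452602 = 184.221500

184.2215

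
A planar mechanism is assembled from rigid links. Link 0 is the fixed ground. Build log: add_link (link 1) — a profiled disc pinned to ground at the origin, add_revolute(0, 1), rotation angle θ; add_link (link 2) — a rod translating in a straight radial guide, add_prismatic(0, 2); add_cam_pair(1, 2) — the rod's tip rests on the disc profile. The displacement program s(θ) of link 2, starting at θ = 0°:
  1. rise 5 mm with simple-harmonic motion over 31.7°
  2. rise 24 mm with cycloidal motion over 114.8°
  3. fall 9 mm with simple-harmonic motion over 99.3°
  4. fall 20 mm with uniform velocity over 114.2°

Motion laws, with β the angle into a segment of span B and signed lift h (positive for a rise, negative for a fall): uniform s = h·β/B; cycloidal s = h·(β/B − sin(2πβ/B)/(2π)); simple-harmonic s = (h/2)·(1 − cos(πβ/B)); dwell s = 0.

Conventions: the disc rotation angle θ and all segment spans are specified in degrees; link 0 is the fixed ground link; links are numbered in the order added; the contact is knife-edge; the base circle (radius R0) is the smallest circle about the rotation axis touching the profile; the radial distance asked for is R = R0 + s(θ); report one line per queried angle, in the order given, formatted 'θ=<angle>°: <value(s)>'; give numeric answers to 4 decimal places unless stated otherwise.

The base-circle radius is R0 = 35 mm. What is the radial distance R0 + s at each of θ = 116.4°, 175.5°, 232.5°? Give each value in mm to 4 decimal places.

seg 1 [0°–31.7°] simple-harmonic, h=5: full span → s += 5 → s = 5.0000
seg 2 [31.7°–146.5°] cycloidal, h=24: θ=116.4° here. β=84.7, B=114.8. 24·(0.7378 − sin(2π·0.7378)/(2π)) = 21.5158 → s = 26.5158
seg 2 [31.7°–146.5°] cycloidal, h=24: full span → s += 24 → s = 29.0000
seg 3 [146.5°–245.8°] simple-harmonic, h=-9: θ=175.5° here. β=29, B=99.3. -9/2·(1 − cos(π·0.2920)) = -1.7648 → s = 27.2352
seg 3 [146.5°–245.8°] simple-harmonic, h=-9: θ=232.5° here. β=86, B=99.3. -9/2·(1 − cos(π·0.8661)) = -8.6075 → s = 20.3925
θ=116.4°: R = R0 + s = 35 + 26.5158 = 61.5158
θ=175.5°: R = R0 + s = 35 + 27.2352 = 62.2352
θ=232.5°: R = R0 + s = 35 + 20.3925 = 55.3925

θ=116.4°: 61.5158
θ=175.5°: 62.2352
θ=232.5°: 55.3925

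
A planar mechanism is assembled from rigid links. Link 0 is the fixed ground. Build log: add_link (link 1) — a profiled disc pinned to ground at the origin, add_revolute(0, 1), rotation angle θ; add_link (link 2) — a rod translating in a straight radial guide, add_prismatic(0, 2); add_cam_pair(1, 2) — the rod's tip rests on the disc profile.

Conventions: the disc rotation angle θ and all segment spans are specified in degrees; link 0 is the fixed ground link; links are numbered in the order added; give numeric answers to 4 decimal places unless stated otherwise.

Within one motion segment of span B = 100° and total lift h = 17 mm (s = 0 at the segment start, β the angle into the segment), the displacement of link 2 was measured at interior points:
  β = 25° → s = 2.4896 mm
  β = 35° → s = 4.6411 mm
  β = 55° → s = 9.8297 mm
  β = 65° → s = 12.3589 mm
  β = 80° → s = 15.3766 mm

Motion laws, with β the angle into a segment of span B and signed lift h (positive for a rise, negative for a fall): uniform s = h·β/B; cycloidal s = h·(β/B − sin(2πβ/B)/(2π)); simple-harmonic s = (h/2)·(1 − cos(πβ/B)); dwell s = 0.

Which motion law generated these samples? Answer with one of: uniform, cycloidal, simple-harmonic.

candidates at β/B = r: uniform s = h·r (linear in β); cycloidal s = h·(r − sin(2πr)/(2π)); simple-harmonic s = (h/2)(1 − cos(πr))
β=25°: printed 2.4896 | uniform 4.2500, cycloidal 1.5444, simple-harmonic 2.4896
β=35°: printed 4.6411 | uniform 5.9500, cycloidal 3.7611, simple-harmonic 4.6411
β=55°: printed 9.8297 | uniform 9.3500, cycloidal 10.1861, simple-harmonic 9.8297
β=65°: printed 12.3589 | uniform 11.0500, cycloidal 13.2389, simple-harmonic 12.3589
β=80°: printed 15.3766 | uniform 13.6000, cycloidal 16.1732, simple-harmonic 15.3766
only one law matches every sample → simple-harmonic

simple-harmonic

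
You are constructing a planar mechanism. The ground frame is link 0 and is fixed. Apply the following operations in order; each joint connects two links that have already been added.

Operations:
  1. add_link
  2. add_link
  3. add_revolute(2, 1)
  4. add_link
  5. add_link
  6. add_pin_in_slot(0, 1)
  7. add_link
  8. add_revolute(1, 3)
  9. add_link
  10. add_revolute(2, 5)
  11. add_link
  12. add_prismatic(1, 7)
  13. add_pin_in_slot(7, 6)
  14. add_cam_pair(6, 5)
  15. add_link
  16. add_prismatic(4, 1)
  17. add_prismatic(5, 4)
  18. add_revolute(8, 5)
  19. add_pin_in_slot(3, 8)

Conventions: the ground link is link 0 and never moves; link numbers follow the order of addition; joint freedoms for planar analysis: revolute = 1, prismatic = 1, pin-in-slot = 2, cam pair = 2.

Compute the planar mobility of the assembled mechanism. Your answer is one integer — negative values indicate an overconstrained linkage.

L=1 J1=0 J2=0
add link → L=2 J1=0 J2=0
add link → L=3 J1=0 J2=0
R@2,1 dof=1 J1 → L=3 J1=1 J2=0
add link → L=4 J1=1 J2=0
add link → L=5 J1=1 J2=0
PS@0,1 dof=2 J2 → L=5 J1=1 J2=1
add link → L=6 J1=1 J2=1
R@1,3 dof=1 J1 → L=6 J1=2 J2=1
add link → L=7 J1=2 J2=1
R@2,5 dof=1 J1 → L=7 J1=3 J2=1
add link → L=8 J1=3 J2=1
P@1,7 dof=1 J1 → L=8 J1=4 J2=1
PS@7,6 dof=2 J2 → L=8 J1=4 J2=2
C@6,5 dof=2 J2 → L=8 J1=4 J2=3
add link → L=9 J1=4 J2=3
P@4,1 dof=1 J1 → L=9 J1=5 J2=3
P@5,4 dof=1 J1 → L=9 J1=6 J2=3
R@8,5 dof=1 J1 → L=9 J1=7 J2=3
PS@3,8 dof=2 J2 → L=9 J1=7 J2=4
M=3(L−1)−2J1−J2=3·8−2·7−4=6

M = 6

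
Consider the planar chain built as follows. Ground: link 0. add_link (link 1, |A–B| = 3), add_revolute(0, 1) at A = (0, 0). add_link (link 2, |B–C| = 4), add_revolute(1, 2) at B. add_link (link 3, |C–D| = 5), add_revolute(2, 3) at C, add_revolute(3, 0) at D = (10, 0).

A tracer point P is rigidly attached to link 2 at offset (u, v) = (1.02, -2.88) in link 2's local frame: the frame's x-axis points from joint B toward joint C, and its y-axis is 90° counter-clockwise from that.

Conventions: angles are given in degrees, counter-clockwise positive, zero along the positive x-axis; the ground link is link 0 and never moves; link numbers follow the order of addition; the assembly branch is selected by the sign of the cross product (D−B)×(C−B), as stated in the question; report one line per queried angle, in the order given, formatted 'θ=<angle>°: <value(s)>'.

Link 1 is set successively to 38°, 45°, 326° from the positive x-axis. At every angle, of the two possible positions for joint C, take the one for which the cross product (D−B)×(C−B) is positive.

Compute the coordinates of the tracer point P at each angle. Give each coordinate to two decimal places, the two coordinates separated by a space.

A=(0,0), D=(10.00,0)
θ=38°: B = A + 3.00·(cos38°, sin38°) = (2.3640, 1.8470)
θ=38°: |BD| = 7.8562
θ=38°: circle(B,4.00) ∩ circle(D,5.00): a=3.3553, h=2.1776
θ=38°:   candidates: C₊=(6.1372,3.1747) cross=17.108; C₋=(5.1133,-1.0584) cross=-17.108
θ=38°:   branch + wants cross > 0 → take C=(6.1372,3.1747) (cross=17.108)
θ=38°: ex = (C−B)/|BC| = (0.9433,0.3319); ey = (-0.3319,0.9433)
θ=38°: P = B + 1.02·ex + -2.88·ey = (4.2822,-0.5311)
θ=45°: B = A + 3.00·(cos45°, sin45°) = (2.1213, 2.1213)
θ=45°: |BD| = 8.1593
θ=45°: circle(B,4.00) ∩ circle(D,5.00): a=3.5281, h=1.8848
θ=45°:   candidates: C₊=(6.0181,3.0240) cross=15.378; C₋=(5.0381,-0.6159) cross=-15.378
θ=45°:   branch + wants cross > 0 → take C=(6.0181,3.0240) (cross=15.378)
θ=45°: ex = (C−B)/|BC| = (0.9742,0.2257); ey = (-0.2257,0.9742)
θ=45°: P = B + 1.02·ex + -2.88·ey = (3.7650,-0.4542)
θ=326°: B = A + 3.00·(cos326°, sin326°) = (2.4871, -1.6776)
θ=326°: |BD| = 7.6979
θ=326°: circle(B,4.00) ∩ circle(D,5.00): a=3.2644, h=2.3117
θ=326°:   candidates: C₊=(5.1693,1.2899) cross=17.795; C₋=(6.1768,-3.2223) cross=-17.795
θ=326°:   branch + wants cross > 0 → take C=(5.1693,1.2899) (cross=17.795)
θ=326°: ex = (C−B)/|BC| = (0.6705,0.7419); ey = (-0.7419,0.6705)
θ=326°: P = B + 1.02·ex + -2.88·ey = (5.3077,-2.8520)

θ=38°: 4.28 -0.53
θ=45°: 3.76 -0.45
θ=326°: 5.31 -2.85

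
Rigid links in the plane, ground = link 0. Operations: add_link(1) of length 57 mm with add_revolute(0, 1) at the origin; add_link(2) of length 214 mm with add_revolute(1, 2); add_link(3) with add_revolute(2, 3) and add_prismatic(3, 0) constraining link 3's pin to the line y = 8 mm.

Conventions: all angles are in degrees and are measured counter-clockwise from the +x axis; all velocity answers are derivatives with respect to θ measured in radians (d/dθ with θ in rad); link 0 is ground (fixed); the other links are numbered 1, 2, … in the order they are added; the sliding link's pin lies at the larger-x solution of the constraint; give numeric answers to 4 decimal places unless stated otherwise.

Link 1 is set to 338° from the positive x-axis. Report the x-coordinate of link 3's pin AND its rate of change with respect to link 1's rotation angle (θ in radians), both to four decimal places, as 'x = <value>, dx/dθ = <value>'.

geometry: r = 57 mm, L = 214 mm, e = 8 mm
crank pin P = (r cos θ, r sin θ) = (52.849480, -21.352576)
h = r sin θ − e = -21.352576 − 8 = -29.352576
x = r cos θ + √(L² − h²) = 52.849480 + 211.977419 = 264.826899
dx/dθ = −r sin θ − h·r cos θ/√(L² − h²) (θ in radians; h = -29.352576) = 28.670659

x = 264.8269, dx/dθ = 28.6707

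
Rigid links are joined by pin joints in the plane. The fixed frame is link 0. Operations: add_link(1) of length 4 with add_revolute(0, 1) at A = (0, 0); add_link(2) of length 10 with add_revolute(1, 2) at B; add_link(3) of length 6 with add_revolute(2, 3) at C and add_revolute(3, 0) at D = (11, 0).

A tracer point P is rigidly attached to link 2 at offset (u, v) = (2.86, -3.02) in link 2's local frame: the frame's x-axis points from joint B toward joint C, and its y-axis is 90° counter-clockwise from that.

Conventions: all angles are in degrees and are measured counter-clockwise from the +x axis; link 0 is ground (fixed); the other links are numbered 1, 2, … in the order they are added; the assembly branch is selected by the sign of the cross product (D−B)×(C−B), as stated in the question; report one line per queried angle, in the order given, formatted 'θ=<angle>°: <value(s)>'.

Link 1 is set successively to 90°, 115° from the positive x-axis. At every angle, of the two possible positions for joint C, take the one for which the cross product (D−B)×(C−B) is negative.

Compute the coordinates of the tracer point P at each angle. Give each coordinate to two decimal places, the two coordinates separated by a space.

A=(0,0), D=(11.00,0)
θ=90°: B = A + 4.00·(cos90°, sin90°) = (0.0000, 4.0000)
θ=90°: |BD| = 11.7047
θ=90°: circle(B,10.00) ∩ circle(D,6.00): a=8.5863, h=5.1260
θ=90°:   candidates: C₊=(9.8211,5.8830) cross=59.998; C₋=(6.3176,-3.7517) cross=-59.998
θ=90°:   branch - wants cross < 0 → take C=(6.3176,-3.7517) (cross=-59.998)
θ=90°: ex = (C−B)/|BC| = (0.6318,-0.7752); ey = (0.7752,0.6318)
θ=90°: P = B + 2.86·ex + -3.02·ey = (-0.5342,-0.1249)
θ=115°: B = A + 4.00·(cos115°, sin115°) = (-1.6905, 3.6252)
θ=115°: |BD| = 13.1981
θ=115°: circle(B,10.00) ∩ circle(D,6.00): a=9.0236, h=4.3097
θ=115°:   candidates: C₊=(8.1699,5.2906) cross=56.880; C₋=(5.8023,-2.9973) cross=-56.880
θ=115°:   branch - wants cross < 0 → take C=(5.8023,-2.9973) (cross=-56.880)
θ=115°: ex = (C−B)/|BC| = (0.7493,-0.6623); ey = (0.6623,0.7493)
θ=115°: P = B + 2.86·ex + -3.02·ey = (-1.5476,-0.5316)

θ=90°: -0.53 -0.12
θ=115°: -1.55 -0.53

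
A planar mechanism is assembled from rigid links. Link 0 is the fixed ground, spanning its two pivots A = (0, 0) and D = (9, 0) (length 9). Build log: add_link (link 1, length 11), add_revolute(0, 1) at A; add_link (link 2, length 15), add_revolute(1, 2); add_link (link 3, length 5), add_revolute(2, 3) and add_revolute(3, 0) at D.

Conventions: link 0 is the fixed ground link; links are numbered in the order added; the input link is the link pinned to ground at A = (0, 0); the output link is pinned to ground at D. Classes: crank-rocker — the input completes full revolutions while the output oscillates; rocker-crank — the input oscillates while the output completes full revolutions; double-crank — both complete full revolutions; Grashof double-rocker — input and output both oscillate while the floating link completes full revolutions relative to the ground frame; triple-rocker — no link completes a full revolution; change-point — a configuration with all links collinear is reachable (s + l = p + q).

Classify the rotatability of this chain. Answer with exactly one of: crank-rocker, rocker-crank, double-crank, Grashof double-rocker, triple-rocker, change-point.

lengths: ground=9, input=11, coupler=15, output=5
sorted: s=5 (shortest), l=15 (longest), p+q=20
s + l = 20 vs p + q = 20
s + l = p + q → change-point (collinear configuration reachable)

change-point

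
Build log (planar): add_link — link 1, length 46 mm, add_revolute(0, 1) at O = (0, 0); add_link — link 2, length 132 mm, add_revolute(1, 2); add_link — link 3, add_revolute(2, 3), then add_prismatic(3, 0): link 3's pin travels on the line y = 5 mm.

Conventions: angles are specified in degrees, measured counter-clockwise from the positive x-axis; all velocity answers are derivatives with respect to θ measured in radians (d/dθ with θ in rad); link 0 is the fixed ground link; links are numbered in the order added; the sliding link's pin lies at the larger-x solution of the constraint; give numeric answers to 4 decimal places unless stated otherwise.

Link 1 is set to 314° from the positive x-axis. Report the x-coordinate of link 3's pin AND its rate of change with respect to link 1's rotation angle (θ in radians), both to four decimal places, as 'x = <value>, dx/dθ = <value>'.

geometry: r = 46 mm, L = 132 mm, e = 5 mm
crank pin P = (r cos θ, r sin θ) = (31.954285, -33.089631)
h = r sin θ − e = -33.089631 − 5 = -38.089631
x = r cos θ + √(L² − h²) = 31.954285 + 126.385047 = 158.339332
dx/dθ = −r sin θ − h·r cos θ/√(L² − h²) (θ in radians; h = -38.089631) = 42.719939

x = 158.3393, dx/dθ = 42.7199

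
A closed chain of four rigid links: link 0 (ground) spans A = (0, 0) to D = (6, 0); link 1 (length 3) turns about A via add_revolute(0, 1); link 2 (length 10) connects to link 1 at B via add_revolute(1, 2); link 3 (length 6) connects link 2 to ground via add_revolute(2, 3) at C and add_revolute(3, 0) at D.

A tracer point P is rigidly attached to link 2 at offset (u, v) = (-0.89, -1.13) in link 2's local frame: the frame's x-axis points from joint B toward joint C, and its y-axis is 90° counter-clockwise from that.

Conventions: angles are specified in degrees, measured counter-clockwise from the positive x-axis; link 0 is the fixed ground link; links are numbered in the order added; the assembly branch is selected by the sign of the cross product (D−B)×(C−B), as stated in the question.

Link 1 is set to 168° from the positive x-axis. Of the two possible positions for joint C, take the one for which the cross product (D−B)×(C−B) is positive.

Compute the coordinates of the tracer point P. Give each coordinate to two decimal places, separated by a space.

A=(0,0), D=(6.00,0)
B = A + 3.00·(cos168°, sin168°) = (-2.9344, 0.6237)
|BD| = 8.9562
circle(B,10.00) ∩ circle(D,6.00): a=8.0510, h=5.9313
  candidates: C₊=(5.5101,5.9800) cross=53.122; C₋=(4.6840,-5.8539) cross=-53.122
  branch + wants cross > 0 → take C=(5.5101,5.9800) (cross=53.122)
ex = (C−B)/|BC| = (0.8445,0.5356); ey = (-0.5356,0.8445)
P = B + -0.89·ex + -1.13·ey = (-3.0808,-0.8072)

-3.08 -0.81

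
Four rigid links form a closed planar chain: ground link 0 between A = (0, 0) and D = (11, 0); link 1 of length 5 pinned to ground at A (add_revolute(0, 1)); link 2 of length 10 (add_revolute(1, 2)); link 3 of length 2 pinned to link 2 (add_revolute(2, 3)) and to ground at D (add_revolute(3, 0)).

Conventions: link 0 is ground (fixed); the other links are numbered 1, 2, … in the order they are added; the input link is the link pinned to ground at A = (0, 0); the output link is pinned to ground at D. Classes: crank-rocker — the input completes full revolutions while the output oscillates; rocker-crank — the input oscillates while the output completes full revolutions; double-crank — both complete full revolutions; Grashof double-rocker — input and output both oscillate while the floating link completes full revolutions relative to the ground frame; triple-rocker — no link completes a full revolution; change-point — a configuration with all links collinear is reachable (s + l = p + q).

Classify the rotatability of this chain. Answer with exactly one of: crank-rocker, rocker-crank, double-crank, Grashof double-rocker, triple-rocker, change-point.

lengths: ground=11, input=5, coupler=10, output=2
sorted: s=2 (shortest), l=11 (longest), p+q=15
s + l = 13 vs p + q = 15
s + l < p + q (Grashof) with shortest = output link → rocker-crank

rocker-crank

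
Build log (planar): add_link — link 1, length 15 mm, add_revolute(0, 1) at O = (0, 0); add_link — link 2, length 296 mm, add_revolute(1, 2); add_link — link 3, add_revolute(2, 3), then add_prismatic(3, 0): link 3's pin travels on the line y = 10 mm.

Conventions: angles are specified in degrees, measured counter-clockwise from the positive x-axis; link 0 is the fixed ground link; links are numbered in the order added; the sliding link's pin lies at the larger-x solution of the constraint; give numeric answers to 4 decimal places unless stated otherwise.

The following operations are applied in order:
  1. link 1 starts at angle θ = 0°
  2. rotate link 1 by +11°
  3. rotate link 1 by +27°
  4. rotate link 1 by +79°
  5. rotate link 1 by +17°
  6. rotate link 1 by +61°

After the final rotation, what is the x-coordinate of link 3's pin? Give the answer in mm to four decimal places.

geometry: r = 15 mm, L = 296 mm, e = 10 mm; θ starts at 0°
rotate link 1 by +11°: θ ← 0° +11° = 11°
rotate link 1 by +27°: θ ← 11° +27° = 38°
rotate link 1 by +79°: θ ← 38° +79° = 117°
rotate link 1 by +17°: θ ← 117° +17° = 134°
rotate link 1 by +61°: θ ← 134° +61° = 195°
crank pin P = (r cos θ, r sin θ) = (-14.488887, -3.882286)
h = r sin θ − e = -3.882286 − 10 = -13.882286
x = r cos θ + √(L² − h²) = -14.488887 + 295.674284 = 281.185396

281.1854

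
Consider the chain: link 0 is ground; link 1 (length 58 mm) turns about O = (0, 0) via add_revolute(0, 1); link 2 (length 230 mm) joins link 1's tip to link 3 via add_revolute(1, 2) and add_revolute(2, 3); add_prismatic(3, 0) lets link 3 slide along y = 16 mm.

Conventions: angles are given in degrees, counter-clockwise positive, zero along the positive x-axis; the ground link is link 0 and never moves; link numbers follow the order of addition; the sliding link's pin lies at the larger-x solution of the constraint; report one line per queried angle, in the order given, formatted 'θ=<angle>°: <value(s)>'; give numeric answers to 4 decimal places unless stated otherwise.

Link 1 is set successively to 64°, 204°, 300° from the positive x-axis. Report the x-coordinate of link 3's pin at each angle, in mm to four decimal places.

geometry: r = 58 mm, L = 230 mm, e = 16 mm
θ=64°: crank pin P = (r cos θ, r sin θ) = (25.425527, 52.130055)
θ=64°: h = r sin θ − e = 52.130055 − 16 = 36.130055
θ=64°: x = r cos θ + √(L² − h²) = 25.425527 + 227.144490 = 252.570016
θ=204°: crank pin P = (r cos θ, r sin θ) = (-52.985637, -23.590725)
θ=204°: h = r sin θ − e = -23.590725 − 16 = -39.590725
θ=204°: x = r cos θ + √(L² − h²) = -52.985637 + 226.566932 = 173.581295
θ=300°: crank pin P = (r cos θ, r sin θ) = (29.000000, -50.229473)
θ=300°: h = r sin θ − e = -50.229473 − 16 = -66.229473
θ=300°: x = r cos θ + √(L² − h²) = 29.000000 + 220.258160 = 249.258160

θ=64°: 252.5700
θ=204°: 173.5813
θ=300°: 249.2582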